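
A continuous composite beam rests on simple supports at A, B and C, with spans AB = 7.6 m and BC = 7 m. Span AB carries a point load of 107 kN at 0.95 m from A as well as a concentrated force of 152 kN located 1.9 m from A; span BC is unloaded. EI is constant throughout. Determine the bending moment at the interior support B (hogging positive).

M_B = 96.51 kN·m

Take M_B as the redundant. Released structure: two simple spans AB and BC with a hinge at B.
End slopes at the hinge B, treating each span as simply supported:
  span AB: point load 107 at a = 0.95: Pab(L + a)/(6LEI) = 126.7/EI
  span AB: point load 152 at a = 1.9: Pab(L + a)/(6LEI) = 342.9/EI
  relative rotation θ_0 = (469.7 + 0)/EI = 469.7/EI
A unit hogging moment at B produces rotation L₁/(3EI) + L₂/(3EI) = 4.867/EI.
Compatibility: M_B·(L₁+L₂)/(3EI) = θ_0, giving M_B = 96.51 kN·m (hogging).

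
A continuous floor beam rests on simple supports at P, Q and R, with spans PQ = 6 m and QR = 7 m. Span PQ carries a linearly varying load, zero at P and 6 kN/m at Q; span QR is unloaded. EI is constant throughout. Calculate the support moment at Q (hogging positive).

Insert a hinge at Q; M_Q is the redundant, and each span becomes simply supported.
Discontinuity in slope at Q on the released structure — sum the simple-span end rotations:
  span PQ: triangular load, peak 6: w₀L³/(45EI) = 28.8/EI
  relative rotation θ_0 = (28.8 + 0)/EI = 28.8/EI
A unit hogging moment at Q produces rotation L₁/(3EI) + L₂/(3EI) = 4.333/EI.
Compatibility: M_Q·(L₁+L₂)/(3EI) = θ_0, giving M_Q = 6.646 kN·m (hogging).

M_Q = 6.646 kN·m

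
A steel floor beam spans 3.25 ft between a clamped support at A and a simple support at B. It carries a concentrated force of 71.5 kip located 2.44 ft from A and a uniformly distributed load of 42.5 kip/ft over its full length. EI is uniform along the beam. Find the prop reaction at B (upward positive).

R_B = 97.12 kip

Take the reaction at B as the redundant and release it; the primary structure is a cantilever fixed at A.
Primary-structure tip deflection at B by superposition:
  point load 71.5 at a = 2.44: Pa²(3L − a)/(6EI) = 518.6/EI
  UDL 42.5: wL⁴/(8EI) = 592.7/EI
  δ_0 = 1111/EI
Flexibility coefficient — unit upward force at B: δ_{BB} = L³/(3EI) = 11.44/EI.
Compatibility at B: δ_0 − R_B·δ_{BB} = 0, so R_B = 1111/11.44 = 97.12 kip.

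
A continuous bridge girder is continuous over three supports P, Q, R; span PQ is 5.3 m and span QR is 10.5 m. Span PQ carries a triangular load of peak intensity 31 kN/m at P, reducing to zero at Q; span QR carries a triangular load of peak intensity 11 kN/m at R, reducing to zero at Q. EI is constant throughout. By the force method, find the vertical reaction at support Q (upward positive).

Take M_Q as the redundant. Released structure: two simple spans PQ and QR with a hinge at Q.
Discontinuity in slope at Q on the released structure — sum the simple-span end rotations:
  span PQ: triangular load, peak 31: 7w₀L³/(360EI) = 89.74/EI
  span QR: triangular load, peak 11: 7w₀L³/(360EI) = 247.6/EI
  relative rotation θ_0 = (89.74 + 247.6)/EI = 337.3/EI
A unit hogging moment at Q produces rotation L₁/(3EI) + L₂/(3EI) = 5.267/EI.
Compatibility: M_Q·(L₁+L₂)/(3EI) = θ_0, giving M_Q = 64.05 kN·m (hogging).
Span PQ, ΣM about P with M_Q applied at Q: R_Q^{PQ}·5.3 = 145.1 + 64.05, so R_Q^{PQ} = 39.47 kN and R_P = 82.15 − 39.47 = 42.68 kN.
Span QR, ΣM about R: R_Q^{QR}·10.5 = 202.1 + 64.05, so R_Q^{QR} = 25.35 kN and R_R = 57.75 − 25.35 = 32.4 kN.
R_Q = 39.47 + 25.35 = 64.82 kN.

R_Q = 64.82 kN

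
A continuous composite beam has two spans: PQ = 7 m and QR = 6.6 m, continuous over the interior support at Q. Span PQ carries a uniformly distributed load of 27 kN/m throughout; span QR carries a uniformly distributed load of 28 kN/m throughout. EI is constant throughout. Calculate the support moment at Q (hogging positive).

M_Q = 159.1 kN·m

Release continuity at Q by inserting a hinge; the redundant is the internal moment M_Q. The primary structure is two simply-supported spans PQ and QR.
Discontinuity in slope at Q on the released structure — sum the simple-span end rotations:
  span PQ: UDL 27: wL³/(24EI) = 385.9/EI
  span QR: UDL 28: wL³/(24EI) = 335.4/EI
  relative rotation θ_0 = (385.9 + 335.4)/EI = 721.3/EI
A unit hogging moment at Q produces rotation L₁/(3EI) + L₂/(3EI) = 4.533/EI.
Slope continuity at Q: θ_0 = M_Q·4.533/EI, so M_Q = 721.3/4.533 = 159.1 kN·m (hogging).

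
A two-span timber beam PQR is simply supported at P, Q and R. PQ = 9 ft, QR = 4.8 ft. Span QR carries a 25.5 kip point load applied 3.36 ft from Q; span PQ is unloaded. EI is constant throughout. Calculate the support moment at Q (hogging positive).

Take M_Q as the redundant. Released structure: two simple spans PQ and QR with a hinge at Q.
Discontinuity in slope at Q on the released structure — sum the simple-span end rotations:
  span QR: point load 25.5 at a = 3.36: Pab(L + b)/(6LEI) = 26.73/EI
  relative rotation θ_0 = (0 + 26.73)/EI = 26.73/EI
A unit hogging moment at Q produces rotation L₁/(3EI) + L₂/(3EI) = 4.6/EI.
Slope continuity at Q: θ_0 = M_Q·4.6/EI, so M_Q = 26.73/4.6 = 5.811 kip·ft (hogging).

M_Q = 5.811 kip·ft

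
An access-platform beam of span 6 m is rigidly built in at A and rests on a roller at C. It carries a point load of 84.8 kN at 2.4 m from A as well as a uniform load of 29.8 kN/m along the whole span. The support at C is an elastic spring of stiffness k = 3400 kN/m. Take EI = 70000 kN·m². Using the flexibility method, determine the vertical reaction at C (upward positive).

R_C = 65.86 kN

Remove the prop at C; the released (primary) structure is a cantilever built in at A.
Primary-structure tip deflection at C by superposition:
  point load 84.8 at a = 2.4: Pa²(3L − a)/(6EI) = 1270/EI
  UDL 29.8: wL⁴/(8EI) = 4828/EI
  δ_0 = 6098/EI
Flexibility coefficient — unit upward force at C: δ_{CC} = L³/(3EI) = 72/EI.
With EI = 70000 kN·m²: δ_0 = 0.087108 m and δ_{CC} = 0.001029 m/kN.
Compatibility — the spring shortens by R_C/k under the reaction it provides: δ_0 − R_C·δ_{CC} = R_C/k. With 1/k = 0.000294 m/kN, R_C = δ_0 / (δ_{CC} + 1/k) = 0.087108 / (0.001029 + 0.000294) = 65.86 kN.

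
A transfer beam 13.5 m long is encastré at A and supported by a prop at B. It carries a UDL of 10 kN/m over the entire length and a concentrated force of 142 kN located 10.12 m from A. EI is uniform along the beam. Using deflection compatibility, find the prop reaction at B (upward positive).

Take the reaction at B as the redundant and release it; the primary structure is a cantilever fixed at A.
Deflection at B on the released cantilever, summing each load's contribution:
  UDL 10: wL⁴/(8EI) = 41519/EI
  point load 142 at a = 10.12: Pa²(3L − a)/(6EI) = 73635/EI
  δ_0 = 115154/EI
Flexibility coefficient — unit upward force at B: δ_{BB} = L³/(3EI) = 820.1/EI.
Compatibility at B: δ_0 − R_B·δ_{BB} = 0, so R_B = 115154/820.1 = 140.4 kN.

R_B = 140.4 kN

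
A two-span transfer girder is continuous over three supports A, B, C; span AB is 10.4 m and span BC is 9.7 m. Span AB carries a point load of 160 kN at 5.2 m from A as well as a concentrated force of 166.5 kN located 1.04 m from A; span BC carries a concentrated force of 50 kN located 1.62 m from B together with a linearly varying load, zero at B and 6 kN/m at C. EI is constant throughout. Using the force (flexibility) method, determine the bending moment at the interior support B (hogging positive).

Insert a hinge at B; M_B is the redundant, and each span becomes simply supported.
Discontinuity in slope at B on the released structure — sum the simple-span end rotations:
  span AB: point load 160 at a = 5.2: Pab(L + a)/(6LEI) = 1082/EI
  span AB: point load 166.5 at a = 1.04: Pab(L + a)/(6LEI) = 297.1/EI
  span BC: point load 50 at a = 1.62: Pab(L + b)/(6LEI) = 199.9/EI
  span BC: triangular load, peak 6: 7w₀L³/(360EI) = 106.5/EI
  relative rotation θ_0 = (1379 + 306.4)/EI = 1685/EI
A unit hogging moment at B produces rotation L₁/(3EI) + L₂/(3EI) = 6.7/EI.
Slope continuity at B: θ_0 = M_B·6.7/EI, so M_B = 1685/6.7 = 251.5 kN·m (hogging).

M_B = 251.5 kN·m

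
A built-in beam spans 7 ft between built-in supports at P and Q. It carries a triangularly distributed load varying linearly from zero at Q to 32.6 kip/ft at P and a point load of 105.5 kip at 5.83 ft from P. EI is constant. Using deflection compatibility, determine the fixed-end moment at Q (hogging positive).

M_Q = 138.9 kip·ft

Release both end moments; the primary structure is a simply-supported span PQ with redundants M_P and M_Q.
Simple-span end rotations at P and Q under the given loads:
  at P: triangular load, peak 32.6: w₀L³/(45EI) = 248.5/EI
  at Q: triangular load, peak 32.6: 7w₀L³/(360EI) = 217.4/EI
  at P: point load 105.5 at a = 5.83: Pab(L + b)/(6LEI) = 140/EI
  at Q: point load 105.5 at a = 5.83: Pab(L + a)/(6LEI) = 219.8/EI
  θ_P0 = 388.5/EI,  θ_Q0 = 437.3/EI
Flexibility coefficients: a unit moment at one end gives L/(3EI) there and L/(6EI) at the far end, so f₁₁ = f₂₂ = 2.333/EI and f₁₂ = f₂₁ = 1.167/EI.
Compatibility — zero rotation at each built-in end:
  2.333 M_P + 1.167 M_Q = 388.5
  1.167 M_P + 2.333 M_Q = 437.3
Solving the pair gives M_P = 97.05 kip·ft and M_Q = 138.9 kip·ft (hogging).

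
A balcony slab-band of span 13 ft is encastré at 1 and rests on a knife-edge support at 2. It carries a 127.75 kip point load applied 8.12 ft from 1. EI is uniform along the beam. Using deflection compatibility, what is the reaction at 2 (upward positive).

R_2 = 59.2 kip

Take the reaction at 2 as the redundant and release it; the primary structure is a cantilever fixed at 1.
Primary-structure tip deflection at 2 by superposition:
  point load 127.75 at a = 8.12: Pa²(3L − a)/(6EI) = 43351/EI
Tip deflection under a unit load at 2: L³/(3EI) = 732.3/EI.
Compatibility at 2: δ_0 − R_2·δ_{22} = 0, so R_2 = 43351/732.3 = 59.2 kip.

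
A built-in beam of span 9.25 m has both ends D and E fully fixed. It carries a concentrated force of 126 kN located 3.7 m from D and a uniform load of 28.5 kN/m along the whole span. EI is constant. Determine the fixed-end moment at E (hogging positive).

Take the two fixed-end moments M_D, M_E as redundants; the released structure is the simple span DE.
Simple-span end rotations at D and E under the given loads:
  at D: point load 126 at a = 3.7: Pab(L + b)/(6LEI) = 690/EI
  at E: point load 126 at a = 3.7: Pab(L + a)/(6LEI) = 603.7/EI
  at D: UDL 28.5: wL³/(24EI) = 939.9/EI
  at E: UDL 28.5: wL³/(24EI) = 939.9/EI
  θ_D0 = 1630/EI,  θ_E0 = 1544/EI
Flexibility coefficients: a unit moment at one end gives L/(3EI) there and L/(6EI) at the far end, so f₁₁ = f₂₂ = 3.083/EI and f₁₂ = f₂₁ = 1.542/EI.
Compatibility — zero rotation at each built-in end:
  3.083 M_D + 1.542 M_E = 1630
  1.542 M_D + 3.083 M_E = 1544
Solving the pair gives M_D = 371 kN·m and M_E = 315.1 kN·m (hogging).

M_E = 315.1 kN·m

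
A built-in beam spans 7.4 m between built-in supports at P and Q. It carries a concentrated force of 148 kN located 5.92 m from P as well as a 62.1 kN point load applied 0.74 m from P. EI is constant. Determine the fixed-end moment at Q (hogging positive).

Release both end moments; the primary structure is a simply-supported span PQ with redundants M_P and M_Q.
Simple-span end rotations at P and Q under the given loads:
  at P: point load 148 at a = 5.92: Pab(L + b)/(6LEI) = 259.3/EI
  at Q: point load 148 at a = 5.92: Pab(L + a)/(6LEI) = 389/EI
  at P: point load 62.1 at a = 0.74: Pab(L + b)/(6LEI) = 96.92/EI
  at Q: point load 62.1 at a = 0.74: Pab(L + a)/(6LEI) = 56.11/EI
  θ_P0 = 356.3/EI,  θ_Q0 = 445.1/EI
Flexibility coefficients: a unit moment at one end gives L/(3EI) there and L/(6EI) at the far end, so f₁₁ = f₂₂ = 2.467/EI and f₁₂ = f₂₁ = 1.233/EI.
Compatibility — zero rotation at each built-in end:
  2.467 M_P + 1.233 M_Q = 356.3
  1.233 M_P + 2.467 M_Q = 445.1
Solving the pair gives M_P = 72.27 kN·m and M_Q = 144.3 kN·m (hogging).

M_Q = 144.3 kN·m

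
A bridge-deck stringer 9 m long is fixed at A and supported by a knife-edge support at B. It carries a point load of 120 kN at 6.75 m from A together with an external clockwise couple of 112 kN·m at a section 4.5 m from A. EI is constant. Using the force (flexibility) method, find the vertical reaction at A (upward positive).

Remove the prop at B; the released (primary) structure is a cantilever built in at A.
Deflection at B on the released cantilever, summing each load's contribution:
  point load 120 at a = 6.75: Pa²(3L − a)/(6EI) = 18453/EI
  clockwise couple 112 at a = 4.5: M₀a(2L − a)/(2EI) = 3402/EI
  δ_0 = 21855/EI
Flexibility coefficient — unit upward force at B: δ_{BB} = L³/(3EI) = 243/EI.
The prop prevents deflection at B: R_B = δ_0/δ_{BB} = 21855/243 = 89.94 kN.
Vertical equilibrium: R_A = ΣP − R_B = 120 − 89.94 = 30.06 kN.

R_A = 30.06 kN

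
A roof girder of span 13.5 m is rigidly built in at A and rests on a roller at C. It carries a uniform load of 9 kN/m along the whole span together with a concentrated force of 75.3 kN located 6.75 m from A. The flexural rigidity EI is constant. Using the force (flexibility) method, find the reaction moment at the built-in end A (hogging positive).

Remove the prop at C; the released (primary) structure is a cantilever built in at A.
Deflection at C on the released cantilever, summing each load's contribution:
  UDL 9: wL⁴/(8EI) = 37367/EI
  point load 75.3 at a = 6.75: Pa²(3L − a)/(6EI) = 19299/EI
  δ_0 = 56666/EI
Tip deflection under a unit load at C: L³/(3EI) = 820.1/EI.
The prop prevents deflection at C: R_C = δ_0/δ_{CC} = 56666/820.1 = 69.09 kN.
Moment equilibrium about A: M_A = Σ(load moments about A) − R_C·L = 1328 − 69.09×13.5 = 395.6 kN·m.

M_A = 395.6 kN·m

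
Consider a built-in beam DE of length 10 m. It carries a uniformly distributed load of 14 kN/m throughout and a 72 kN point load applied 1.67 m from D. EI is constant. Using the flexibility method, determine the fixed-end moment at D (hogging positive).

Release both end moments; the primary structure is a simply-supported span DE with redundants M_D and M_E.
On the primary (simply-supported) span, the end slopes from the loading are:
  at D: UDL 14: wL³/(24EI) = 583.3/EI
  at E: UDL 14: wL³/(24EI) = 583.3/EI
  at D: point load 72 at a = 1.67: Pab(L + b)/(6LEI) = 306/EI
  at E: point load 72 at a = 1.67: Pab(L + a)/(6LEI) = 194.8/EI
  θ_D0 = 889.3/EI,  θ_E0 = 778.1/EI
Flexibility coefficients: a unit moment at one end gives L/(3EI) there and L/(6EI) at the far end, so f₁₁ = f₂₂ = 3.333/EI and f₁₂ = f₂₁ = 1.667/EI.
Compatibility — zero rotation at each built-in end:
  3.333 M_D + 1.667 M_E = 889.3
  1.667 M_D + 3.333 M_E = 778.1
Solving the pair gives M_D = 200.1 kN·m and M_E = 133.4 kN·m (hogging).

M_D = 200.1 kN·m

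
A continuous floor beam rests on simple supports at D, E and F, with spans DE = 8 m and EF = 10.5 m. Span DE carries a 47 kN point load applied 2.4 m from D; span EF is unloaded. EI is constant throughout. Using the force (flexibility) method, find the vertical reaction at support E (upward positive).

R_E = 18.99 kN

Release continuity at E by inserting a hinge; the redundant is the internal moment M_E. The primary structure is two simply-supported spans DE and EF.
End slopes at the hinge E, treating each span as simply supported:
  span DE: point load 47 at a = 2.4: Pab(L + a)/(6LEI) = 136.9/EI
  relative rotation θ_0 = (136.9 + 0)/EI = 136.9/EI
A unit hogging moment at E produces rotation L₁/(3EI) + L₂/(3EI) = 6.167/EI.
Slope continuity at E: θ_0 = M_E·6.167/EI, so M_E = 136.9/6.167 = 22.19 kN·m (hogging).
Span DE, ΣM about D with M_E applied at E: R_E^{DE}·8 = 112.8 + 22.19, so R_E^{DE} = 16.87 kN and R_D = 47 − 16.87 = 30.13 kN.
Span EF, ΣM about F: R_E^{EF}·10.5 = 0 + 22.19, so R_E^{EF} = 2.114 kN and R_F = 0 − 2.114 = -2.114 kN.
R_E = 16.87 + 2.114 = 18.99 kN.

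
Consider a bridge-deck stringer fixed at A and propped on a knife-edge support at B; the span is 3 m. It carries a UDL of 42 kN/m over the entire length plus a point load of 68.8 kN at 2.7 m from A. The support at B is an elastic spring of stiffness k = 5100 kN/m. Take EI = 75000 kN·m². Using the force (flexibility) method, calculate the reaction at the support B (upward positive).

R_B = 40.15 kN

Choose R_B as the redundant. The primary structure is the cantilever fixed at A.
Downward deflection at the released point B due to the loads:
  UDL 42: wL⁴/(8EI) = 425.2/EI
  point load 68.8 at a = 2.7: Pa²(3L − a)/(6EI) = 526.6/EI
  δ_0 = 951.9/EI
Flexibility coefficient — unit upward force at B: δ_{BB} = L³/(3EI) = 9/EI.
With EI = 75000 kN·m²: δ_0 = 0.012692 m and δ_{BB} = 0.00012 m/kN.
Compatibility — the spring shortens by R_B/k under the reaction it provides: δ_0 − R_B·δ_{BB} = R_B/k. With 1/k = 0.000196 m/kN, R_B = δ_0 / (δ_{BB} + 1/k) = 0.012692 / (0.00012 + 0.000196) = 40.15 kN.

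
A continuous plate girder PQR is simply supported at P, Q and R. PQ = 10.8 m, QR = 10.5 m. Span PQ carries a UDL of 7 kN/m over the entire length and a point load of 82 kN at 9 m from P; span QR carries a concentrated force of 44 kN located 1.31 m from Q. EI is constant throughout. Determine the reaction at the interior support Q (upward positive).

Take M_Q as the redundant. Released structure: two simple spans PQ and QR with a hinge at Q.
Discontinuity in slope at Q on the released structure — sum the simple-span end rotations:
  span PQ: UDL 7: wL³/(24EI) = 367.4/EI
  span PQ: point load 82 at a = 9: Pab(L + a)/(6LEI) = 405.9/EI
  span QR: point load 44 at a = 1.31: Pab(L + b)/(6LEI) = 165.6/EI
  relative rotation θ_0 = (773.3 + 165.6)/EI = 938.9/EI
A unit hogging moment at Q produces rotation L₁/(3EI) + L₂/(3EI) = 7.1/EI.
Compatibility: M_Q·(L₁+L₂)/(3EI) = θ_0, giving M_Q = 132.2 kN·m (hogging).
Span PQ, ΣM about P with M_Q applied at Q: R_Q^{PQ}·10.8 = 1146 + 132.2, so R_Q^{PQ} = 118.4 kN and R_P = 157.6 − 118.4 = 39.22 kN.
Span QR, ΣM about R: R_Q^{QR}·10.5 = 404.4 + 132.2, so R_Q^{QR} = 51.1 kN and R_R = 44 − 51.1 = -7.104 kN.
R_Q = 118.4 + 51.1 = 169.5 kN.

R_Q = 169.5 kN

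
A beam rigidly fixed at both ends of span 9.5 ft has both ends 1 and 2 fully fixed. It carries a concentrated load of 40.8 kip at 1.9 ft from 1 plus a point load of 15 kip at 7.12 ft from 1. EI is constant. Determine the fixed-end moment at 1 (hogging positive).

Release both end moments; the primary structure is a simply-supported span 12 with redundants M_1 and M_2.
On the primary (simply-supported) span, the end slopes from the loading are:
  at 1: point load 40.8 at a = 1.9: Pab(L + b)/(6LEI) = 176.7/EI
  at 2: point load 40.8 at a = 1.9: Pab(L + a)/(6LEI) = 117.8/EI
  at 1: point load 15 at a = 7.12: Pab(L + b)/(6LEI) = 52.98/EI
  at 2: point load 15 at a = 7.12: Pab(L + a)/(6LEI) = 74.11/EI
  θ_10 = 229.7/EI,  θ_20 = 191.9/EI
Flexibility coefficients: a unit moment at one end gives L/(3EI) there and L/(6EI) at the far end, so f₁₁ = f₂₂ = 3.167/EI and f₁₂ = f₂₁ = 1.583/EI.
Compatibility — zero rotation at each built-in end:
  3.167 M_1 + 1.583 M_2 = 229.7
  1.583 M_1 + 3.167 M_2 = 191.9
Solving the pair gives M_1 = 56.32 kip·ft and M_2 = 32.46 kip·ft (hogging).

M_1 = 56.32 kip·ft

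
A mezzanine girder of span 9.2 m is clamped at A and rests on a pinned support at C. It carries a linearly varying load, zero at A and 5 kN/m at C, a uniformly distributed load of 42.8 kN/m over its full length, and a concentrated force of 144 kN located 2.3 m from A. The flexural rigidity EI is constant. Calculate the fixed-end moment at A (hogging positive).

Release the roller at C. Primary structure: cantilever fixed at A.
Primary-structure tip deflection at C by superposition:
  triangular load, peak 5 at the free end: 11w₀L⁴/(120EI) = 3283/EI
  UDL 42.8: wL⁴/(8EI) = 38327/EI
  point load 144 at a = 2.3: Pa²(3L − a)/(6EI) = 3212/EI
  δ_0 = 44823/EI
Flexibility coefficient — unit upward force at C: δ_{CC} = L³/(3EI) = 259.6/EI.
The prop prevents deflection at C: R_C = δ_0/δ_{CC} = 44823/259.6 = 172.7 kN.
Moment equilibrium about A: M_A = Σ(load moments about A) − R_C·L = 2284 − 172.7×9.2 = 694.9 kN·m.

M_A = 694.9 kN·m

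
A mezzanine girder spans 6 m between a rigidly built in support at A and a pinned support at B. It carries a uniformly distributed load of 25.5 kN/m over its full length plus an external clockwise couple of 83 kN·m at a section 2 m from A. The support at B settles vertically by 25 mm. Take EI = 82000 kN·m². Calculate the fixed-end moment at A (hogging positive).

Remove the prop at B; the released (primary) structure is a cantilever built in at A.
Downward deflection at the released point B due to the loads:
  UDL 25.5: wL⁴/(8EI) = 4131/EI
  clockwise couple 83 at a = 2: M₀a(2L − a)/(2EI) = 830/EI
  δ_0 = 4961/EI
Flexibility coefficient — unit upward force at B: δ_{BB} = L³/(3EI) = 72/EI.
With EI = 82000 kN·m²: δ_0 = 0.0605 m and δ_{BB} = 0.000878 m/kN.
Compatibility — the beam at B must follow the support down by 0.025 m: δ_0 − R_B·δ_{BB} = 0.025, so R_B = (0.0605 − 0.025)/0.000878 = 40.43 kN.
Moment equilibrium about A: M_A = Σ(load moments about A) − R_B·L = 542 − 40.43×6 = 299.4 kN·m.

M_A = 299.4 kN·m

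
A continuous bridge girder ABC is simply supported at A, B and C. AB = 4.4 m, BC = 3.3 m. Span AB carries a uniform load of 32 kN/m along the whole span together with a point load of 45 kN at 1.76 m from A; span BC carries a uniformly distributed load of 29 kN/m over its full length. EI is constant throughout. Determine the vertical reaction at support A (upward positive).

R_A = 79.18 kN

Insert a hinge at B; M_B is the redundant, and each span becomes simply supported.
Rotations at B on the released spans (each span's end-slope, ×1/EI):
  span AB: UDL 32: wL³/(24EI) = 113.6/EI
  span AB: point load 45 at a = 1.76: Pab(L + a)/(6LEI) = 48.79/EI
  span BC: UDL 29: wL³/(24EI) = 43.42/EI
  relative rotation θ_0 = (162.4 + 43.42)/EI = 205.8/EI
A unit hogging moment at B produces rotation L₁/(3EI) + L₂/(3EI) = 2.567/EI.
Compatibility: M_B·(L₁+L₂)/(3EI) = θ_0, giving M_B = 80.18 kN·m (hogging).
Span AB, ΣM about A with M_B applied at B: R_B^{AB}·4.4 = 389 + 80.18, so R_B^{AB} = 106.6 kN and R_A = 185.8 − 106.6 = 79.18 kN.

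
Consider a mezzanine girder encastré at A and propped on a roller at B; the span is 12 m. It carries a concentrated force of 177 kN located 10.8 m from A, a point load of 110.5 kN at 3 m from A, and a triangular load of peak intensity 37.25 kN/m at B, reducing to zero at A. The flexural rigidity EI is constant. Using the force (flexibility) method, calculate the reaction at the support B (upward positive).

R_B = 283 kN

Choose R_B as the redundant. The primary structure is the cantilever fixed at A.
Primary-structure tip deflection at B by superposition:
  point load 177 at a = 10.8: Pa²(3L − a)/(6EI) = 86710/EI
  point load 110.5 at a = 3: Pa²(3L − a)/(6EI) = 5470/EI
  triangular load, peak 37.25 at the free end: 11w₀L⁴/(120EI) = 70805/EI
  δ_0 = 162985/EI
Tip deflection under a unit load at B: L³/(3EI) = 576/EI.
The prop prevents deflection at B: R_B = δ_0/δ_{BB} = 162985/576 = 283 kN.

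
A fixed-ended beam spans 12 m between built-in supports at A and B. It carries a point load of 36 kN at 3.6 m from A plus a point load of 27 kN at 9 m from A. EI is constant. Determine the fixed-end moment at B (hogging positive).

M_B = 72.78 kN·m

Release both end moments; the primary structure is a simply-supported span AB with redundants M_A and M_B.
End rotations of the released simple span under the applied load (×1/EI):
  at A: point load 36 at a = 3.6: Pab(L + b)/(6LEI) = 308.4/EI
  at B: point load 36 at a = 3.6: Pab(L + a)/(6LEI) = 235.9/EI
  at A: point load 27 at a = 9: Pab(L + b)/(6LEI) = 151.9/EI
  at B: point load 27 at a = 9: Pab(L + a)/(6LEI) = 212.6/EI
  θ_A0 = 460.3/EI,  θ_B0 = 448.5/EI
Flexibility coefficients: a unit moment at one end gives L/(3EI) there and L/(6EI) at the far end, so f₁₁ = f₂₂ = 4/EI and f₁₂ = f₂₁ = 2/EI.
Compatibility — zero rotation at each built-in end:
  4 M_A + 2 M_B = 460.3
  2 M_A + 4 M_B = 448.5
Solving the pair gives M_A = 78.69 kN·m and M_B = 72.78 kN·m (hogging).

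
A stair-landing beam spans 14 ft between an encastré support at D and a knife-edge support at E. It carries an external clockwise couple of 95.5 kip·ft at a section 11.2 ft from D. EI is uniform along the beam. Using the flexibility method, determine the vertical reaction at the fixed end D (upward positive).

Take the reaction at E as the redundant and release it; the primary structure is a cantilever fixed at D.
Primary-structure tip deflection at E by superposition:
  clockwise couple 95.5 at a = 11.2: M₀a(2L − a)/(2EI) = 8985/EI
Flexibility coefficient — unit upward force at E: δ_{EE} = L³/(3EI) = 914.7/EI.
The prop prevents deflection at E: R_E = δ_0/δ_{EE} = 8985/914.7 = 9.823 kip.
Vertical equilibrium: R_D = ΣP − R_E = 0 − 9.823 = -9.823 kip.

R_D = -9.823 kip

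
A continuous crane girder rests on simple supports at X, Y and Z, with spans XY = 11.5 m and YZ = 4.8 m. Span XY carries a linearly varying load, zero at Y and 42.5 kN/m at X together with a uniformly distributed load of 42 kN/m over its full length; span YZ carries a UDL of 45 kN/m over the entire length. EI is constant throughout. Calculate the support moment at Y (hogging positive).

M_Y = 759.3 kN·m

Release continuity at Y by inserting a hinge; the redundant is the internal moment M_Y. The primary structure is two simply-supported spans XY and YZ.
Discontinuity in slope at Y on the released structure — sum the simple-span end rotations:
  span XY: triangular load, peak 42.5: 7w₀L³/(360EI) = 1257/EI
  span XY: UDL 42: wL³/(24EI) = 2662/EI
  span YZ: UDL 45: wL³/(24EI) = 207.4/EI
  relative rotation θ_0 = (3918 + 207.4)/EI = 4126/EI
A unit hogging moment at Y produces rotation L₁/(3EI) + L₂/(3EI) = 5.433/EI.
Compatibility: M_Y·(L₁+L₂)/(3EI) = θ_0, giving M_Y = 759.3 kN·m (hogging).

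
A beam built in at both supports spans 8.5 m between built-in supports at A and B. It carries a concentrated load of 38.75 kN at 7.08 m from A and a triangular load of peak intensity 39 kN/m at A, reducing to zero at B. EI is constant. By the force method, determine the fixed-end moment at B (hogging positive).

Release both end moments; the primary structure is a simply-supported span AB with redundants M_A and M_B.
On the primary (simply-supported) span, the end slopes from the loading are:
  at A: point load 38.75 at a = 7.08: Pab(L + b)/(6LEI) = 75.78/EI
  at B: point load 38.75 at a = 7.08: Pab(L + a)/(6LEI) = 119/EI
  at A: triangular load, peak 39: w₀L³/(45EI) = 532.2/EI
  at B: triangular load, peak 39: 7w₀L³/(360EI) = 465.7/EI
  θ_A0 = 608/EI,  θ_B0 = 584.7/EI
Flexibility coefficients: a unit moment at one end gives L/(3EI) there and L/(6EI) at the far end, so f₁₁ = f₂₂ = 2.833/EI and f₁₂ = f₂₁ = 1.417/EI.
Compatibility — zero rotation at each built-in end:
  2.833 M_A + 1.417 M_B = 608
  1.417 M_A + 2.833 M_B = 584.7
Solving the pair gives M_A = 148.5 kN·m and M_B = 132.1 kN·m (hogging).

M_B = 132.1 kN·m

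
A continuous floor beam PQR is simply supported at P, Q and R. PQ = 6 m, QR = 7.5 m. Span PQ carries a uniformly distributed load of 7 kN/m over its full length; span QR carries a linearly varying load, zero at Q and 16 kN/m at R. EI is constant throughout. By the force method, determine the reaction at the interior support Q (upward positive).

Insert a hinge at Q; M_Q is the redundant, and each span becomes simply supported.
Discontinuity in slope at Q on the released structure — sum the simple-span end rotations:
  span PQ: UDL 7: wL³/(24EI) = 63/EI
  span QR: triangular load, peak 16: 7w₀L³/(360EI) = 131.2/EI
  relative rotation θ_0 = (63 + 131.2)/EI = 194.2/EI
A unit hogging moment at Q produces rotation L₁/(3EI) + L₂/(3EI) = 4.5/EI.
Compatibility: M_Q·(L₁+L₂)/(3EI) = θ_0, giving M_Q = 43.17 kN·m (hogging).
Span PQ, ΣM about P with M_Q applied at Q: R_Q^{PQ}·6 = 126 + 43.17, so R_Q^{PQ} = 28.19 kN and R_P = 42 − 28.19 = 13.81 kN.
Span QR, ΣM about R: R_Q^{QR}·7.5 = 150 + 43.17, so R_Q^{QR} = 25.76 kN and R_R = 60 − 25.76 = 34.24 kN.
R_Q = 28.19 + 25.76 = 53.95 kN.

R_Q = 53.95 kN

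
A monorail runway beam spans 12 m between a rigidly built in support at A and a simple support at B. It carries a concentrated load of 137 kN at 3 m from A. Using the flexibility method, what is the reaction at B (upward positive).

R_B = 11.77 kN

Remove the prop at B; the released (primary) structure is a cantilever built in at A.
Free-end deflection of the primary structure under the applied loading (downward +):
  point load 137 at a = 3: Pa²(3L − a)/(6EI) = 6782/EI
Tip deflection under a unit load at B: L³/(3EI) = 576/EI.
Compatibility at B: δ_0 − R_B·δ_{BB} = 0, so R_B = 6782/576 = 11.77 kN.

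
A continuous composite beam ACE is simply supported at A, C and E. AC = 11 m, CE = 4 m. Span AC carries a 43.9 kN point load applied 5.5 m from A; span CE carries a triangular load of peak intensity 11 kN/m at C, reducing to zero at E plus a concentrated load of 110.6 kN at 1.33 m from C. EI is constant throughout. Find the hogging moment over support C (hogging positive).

Release continuity at C by inserting a hinge; the redundant is the internal moment M_C. The primary structure is two simply-supported spans AC and CE.
End slopes at the hinge C, treating each span as simply supported:
  span AC: point load 43.9 at a = 5.5: Pab(L + a)/(6LEI) = 332/EI
  span CE: triangular load, peak 11: w₀L³/(45EI) = 15.64/EI
  span CE: point load 110.6 at a = 1.33: Pab(L + b)/(6LEI) = 109.2/EI
  relative rotation θ_0 = (332 + 124.8)/EI = 456.8/EI
A unit hogging moment at C produces rotation L₁/(3EI) + L₂/(3EI) = 5/EI.
Slope continuity at C: θ_0 = M_C·5/EI, so M_C = 456.8/5 = 91.36 kN·m (hogging).

M_C = 91.36 kN·m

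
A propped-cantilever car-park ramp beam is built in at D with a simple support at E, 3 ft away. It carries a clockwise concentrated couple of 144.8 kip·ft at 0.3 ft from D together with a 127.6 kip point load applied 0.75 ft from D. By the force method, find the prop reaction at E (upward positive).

Take the reaction at E as the redundant and release it; the primary structure is a cantilever fixed at D.
Deflection at E on the released cantilever, summing each load's contribution:
  clockwise couple 144.8 at a = 0.3: M₀a(2L − a)/(2EI) = 123.8/EI
  point load 127.6 at a = 0.75: Pa²(3L − a)/(6EI) = 98.69/EI
  δ_0 = 222.5/EI
Tip deflection under a unit load at E: L³/(3EI) = 9/EI.
Compatibility at E: δ_0 − R_E·δ_{EE} = 0, so R_E = 222.5/9 = 24.72 kip.

R_E = 24.72 kip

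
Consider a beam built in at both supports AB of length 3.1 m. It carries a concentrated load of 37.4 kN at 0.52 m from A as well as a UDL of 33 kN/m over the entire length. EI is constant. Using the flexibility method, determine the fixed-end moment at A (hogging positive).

M_A = 39.9 kN·m

Release both end moments; the primary structure is a simply-supported span AB with redundants M_A and M_B.
On the primary (simply-supported) span, the end slopes from the loading are:
  at A: point load 37.4 at a = 0.52: Pab(L + b)/(6LEI) = 15.32/EI
  at B: point load 37.4 at a = 0.52: Pab(L + a)/(6LEI) = 9.765/EI
  at A: UDL 33: wL³/(24EI) = 40.96/EI
  at B: UDL 33: wL³/(24EI) = 40.96/EI
  θ_A0 = 56.29/EI,  θ_B0 = 50.73/EI
Flexibility coefficients: a unit moment at one end gives L/(3EI) there and L/(6EI) at the far end, so f₁₁ = f₂₂ = 1.033/EI and f₁₂ = f₂₁ = 0.5167/EI.
Compatibility — zero rotation at each built-in end:
  1.033 M_A + 0.5167 M_B = 56.29
  0.5167 M_A + 1.033 M_B = 50.73
Solving the pair gives M_A = 39.9 kN·m and M_B = 29.14 kN·m (hogging).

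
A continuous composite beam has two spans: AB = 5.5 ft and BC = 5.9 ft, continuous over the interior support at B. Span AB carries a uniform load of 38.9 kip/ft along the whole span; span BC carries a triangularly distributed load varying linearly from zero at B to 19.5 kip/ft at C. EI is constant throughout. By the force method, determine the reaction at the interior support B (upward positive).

R_B = 158.3 kip

Release continuity at B by inserting a hinge; the redundant is the internal moment M_B. The primary structure is two simply-supported spans AB and BC.
Rotations at B on the released spans (each span's end-slope, ×1/EI):
  span AB: UDL 38.9: wL³/(24EI) = 269.7/EI
  span BC: triangular load, peak 19.5: 7w₀L³/(360EI) = 77.87/EI
  relative rotation θ_0 = (269.7 + 77.87)/EI = 347.5/EI
A unit hogging moment at B produces rotation L₁/(3EI) + L₂/(3EI) = 3.8/EI.
Slope continuity at B: θ_0 = M_B·3.8/EI, so M_B = 347.5/3.8 = 91.46 kip·ft (hogging).
Span AB, ΣM about A with M_B applied at B: R_B^{AB}·5.5 = 588.4 + 91.46, so R_B^{AB} = 123.6 kip and R_A = 213.9 − 123.6 = 90.35 kip.
Span BC, ΣM about C: R_B^{BC}·5.9 = 113.1 + 91.46, so R_B^{BC} = 34.68 kip and R_C = 57.52 − 34.68 = 22.85 kip.
R_B = 123.6 + 34.68 = 158.3 kip.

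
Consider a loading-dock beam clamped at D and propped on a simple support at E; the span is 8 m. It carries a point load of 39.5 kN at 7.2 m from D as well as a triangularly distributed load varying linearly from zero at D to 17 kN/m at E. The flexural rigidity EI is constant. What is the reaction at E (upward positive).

R_E = 70.99 kN

Release the roller at E. Primary structure: cantilever fixed at D.
Deflection at E on the released cantilever, summing each load's contribution:
  point load 39.5 at a = 7.2: Pa²(3L − a)/(6EI) = 5734/EI
  triangular load, peak 17 at the free end: 11w₀L⁴/(120EI) = 6383/EI
  δ_0 = 12116/EI
Flexibility coefficient — unit upward force at E: δ_{EE} = L³/(3EI) = 170.7/EI.
Compatibility at E: δ_0 − R_E·δ_{EE} = 0, so R_E = 12116/170.7 = 70.99 kN.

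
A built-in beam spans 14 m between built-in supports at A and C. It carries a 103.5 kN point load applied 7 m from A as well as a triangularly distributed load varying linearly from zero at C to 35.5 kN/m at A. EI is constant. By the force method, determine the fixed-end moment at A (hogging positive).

M_A = 529 kN·m

Release both end moments; the primary structure is a simply-supported span AC with redundants M_A and M_C.
Simple-span end rotations at A and C under the given loads:
  at A: point load 103.5 at a = 7: Pab(L + b)/(6LEI) = 1268/EI
  at C: point load 103.5 at a = 7: Pab(L + a)/(6LEI) = 1268/EI
  at A: triangular load, peak 35.5: w₀L³/(45EI) = 2165/EI
  at C: triangular load, peak 35.5: 7w₀L³/(360EI) = 1894/EI
  θ_A0 = 3433/EI,  θ_C0 = 3162/EI
Flexibility coefficients: a unit moment at one end gives L/(3EI) there and L/(6EI) at the far end, so f₁₁ = f₂₂ = 4.667/EI and f₁₂ = f₂₁ = 2.333/EI.
Compatibility — zero rotation at each built-in end:
  4.667 M_A + 2.333 M_C = 3433
  2.333 M_A + 4.667 M_C = 3162
Solving the pair gives M_A = 529 kN·m and M_C = 413.1 kN·m (hogging).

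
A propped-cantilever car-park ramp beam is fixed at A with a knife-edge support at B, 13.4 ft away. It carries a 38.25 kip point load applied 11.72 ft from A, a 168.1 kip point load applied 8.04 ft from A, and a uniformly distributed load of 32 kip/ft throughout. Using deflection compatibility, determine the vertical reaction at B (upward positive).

Take the reaction at B as the redundant and release it; the primary structure is a cantilever fixed at A.
Free-end deflection of the primary structure under the applied loading (downward +):
  point load 38.25 at a = 11.72: Pa²(3L − a)/(6EI) = 24939/EI
  point load 168.1 at a = 8.04: Pa²(3L − a)/(6EI) = 58243/EI
  UDL 32: wL⁴/(8EI) = 128967/EI
  δ_0 = 212149/EI
Tip deflection under a unit load at B: L³/(3EI) = 802/EI.
Compatibility at B: δ_0 − R_B·δ_{BB} = 0, so R_B = 212149/802 = 264.5 kip.

R_B = 264.5 kip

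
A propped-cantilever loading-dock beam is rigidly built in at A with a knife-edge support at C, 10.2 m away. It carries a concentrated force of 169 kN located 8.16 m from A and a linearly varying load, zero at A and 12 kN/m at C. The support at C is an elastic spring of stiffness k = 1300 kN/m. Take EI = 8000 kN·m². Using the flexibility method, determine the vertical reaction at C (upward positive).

Remove the prop at C; the released (primary) structure is a cantilever built in at A.
Primary-structure tip deflection at C by superposition:
  point load 169 at a = 8.16: Pa²(3L − a)/(6EI) = 42086/EI
  triangular load, peak 12 at the free end: 11w₀L⁴/(120EI) = 11907/EI
  δ_0 = 53993/EI
Tip deflection under a unit load at C: L³/(3EI) = 353.7/EI.
With EI = 8000 kN·m²: δ_0 = 6.7491 m and δ_{CC} = 0.044217 m/kN.
Compatibility — the spring shortens by R_C/k under the reaction it provides: δ_0 − R_C·δ_{CC} = R_C/k. With 1/k = 0.000769 m/kN, R_C = δ_0 / (δ_{CC} + 1/k) = 6.7491 / (0.044217 + 0.000769) = 150 kN.

R_C = 150 kN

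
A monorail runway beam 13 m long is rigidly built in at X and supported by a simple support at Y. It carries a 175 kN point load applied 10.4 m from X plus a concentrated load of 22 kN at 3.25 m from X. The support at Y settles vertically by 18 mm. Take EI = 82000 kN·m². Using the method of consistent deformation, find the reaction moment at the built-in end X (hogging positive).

Release the roller at Y. Primary structure: cantilever fixed at X.
Deflection at Y on the released cantilever, summing each load's contribution:
  point load 175 at a = 10.4: Pa²(3L − a)/(6EI) = 90223/EI
  point load 22 at a = 3.25: Pa²(3L − a)/(6EI) = 1385/EI
  δ_0 = 91608/EI
Flexibility coefficient — unit upward force at Y: δ_{YY} = L³/(3EI) = 732.3/EI.
With EI = 82000 kN·m²: δ_0 = 1.1172 m and δ_{YY} = 0.008931 m/kN.
Compatibility — the beam at Y must follow the support down by 0.018 m: δ_0 − R_Y·δ_{YY} = 0.018, so R_Y = (1.1172 − 0.018)/0.008931 = 123.1 kN.
Moment equilibrium about X: M_X = Σ(load moments about X) − R_Y·L = 1892 − 123.1×13 = 291.5 kN·m.

M_X = 291.5 kN·m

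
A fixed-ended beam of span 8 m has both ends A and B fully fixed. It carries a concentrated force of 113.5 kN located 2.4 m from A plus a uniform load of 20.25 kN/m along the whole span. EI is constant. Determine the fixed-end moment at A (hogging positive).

M_A = 241.5 kN·m

Take the two fixed-end moments M_A, M_B as redundants; the released structure is the simple span AB.
End rotations of the released simple span under the applied load (×1/EI):
  at A: point load 113.5 at a = 2.4: Pab(L + b)/(6LEI) = 432.2/EI
  at B: point load 113.5 at a = 2.4: Pab(L + a)/(6LEI) = 330.5/EI
  at A: UDL 20.25: wL³/(24EI) = 432/EI
  at B: UDL 20.25: wL³/(24EI) = 432/EI
  θ_A0 = 864.2/EI,  θ_B0 = 762.5/EI
Flexibility coefficients: a unit moment at one end gives L/(3EI) there and L/(6EI) at the far end, so f₁₁ = f₂₂ = 2.667/EI and f₁₂ = f₂₁ = 1.333/EI.
Compatibility — zero rotation at each built-in end:
  2.667 M_A + 1.333 M_B = 864.2
  1.333 M_A + 2.667 M_B = 762.5
Solving the pair gives M_A = 241.5 kN·m and M_B = 165.2 kN·m (hogging).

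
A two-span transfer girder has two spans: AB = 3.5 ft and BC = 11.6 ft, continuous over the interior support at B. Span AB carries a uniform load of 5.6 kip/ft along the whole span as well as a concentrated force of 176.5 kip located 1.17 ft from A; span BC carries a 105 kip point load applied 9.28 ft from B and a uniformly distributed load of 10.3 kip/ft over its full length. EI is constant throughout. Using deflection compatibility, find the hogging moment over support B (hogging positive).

M_B = 246.2 kip·ft

Insert a hinge at B; M_B is the redundant, and each span becomes simply supported.
Rotations at B on the released spans (each span's end-slope, ×1/EI):
  span AB: UDL 5.6: wL³/(24EI) = 10/EI
  span AB: point load 176.5 at a = 1.17: Pab(L + a)/(6LEI) = 107/EI
  span BC: point load 105 at a = 9.28: Pab(L + b)/(6LEI) = 452.1/EI
  span BC: UDL 10.3: wL³/(24EI) = 669.9/EI
  relative rotation θ_0 = (117 + 1122)/EI = 1239/EI
A unit hogging moment at B produces rotation L₁/(3EI) + L₂/(3EI) = 5.033/EI.
Compatibility: M_B·(L₁+L₂)/(3EI) = θ_0, giving M_B = 246.2 kip·ft (hogging).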